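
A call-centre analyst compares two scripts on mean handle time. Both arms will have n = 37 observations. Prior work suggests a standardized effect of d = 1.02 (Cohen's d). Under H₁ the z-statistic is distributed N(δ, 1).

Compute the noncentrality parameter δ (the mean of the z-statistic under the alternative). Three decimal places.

δ = d·√(n/2) = 1.02 × √(37/2) = 4.3872

δ ≈ 4.387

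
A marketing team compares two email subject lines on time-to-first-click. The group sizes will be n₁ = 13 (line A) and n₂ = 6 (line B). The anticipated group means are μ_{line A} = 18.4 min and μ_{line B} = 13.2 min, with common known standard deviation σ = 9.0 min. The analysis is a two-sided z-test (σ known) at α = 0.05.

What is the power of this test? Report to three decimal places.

Power ≈ 0.216

Standardized effect: d = |μ_{line A} − μ_{line B}| / σ = |18.4 − 13.2| / 9.0 = 0.5778
Noncentrality parameter: δ = d / √(1/n₁ + 1/n₂) = 0.5778 / √(1/13 + 1/6) = 1.1707
Two-sided α = 0.05 → critical value z_{0.025} = 1.960.
Power = Φ(δ − 1.960) + Φ(−δ − 1.960) = Φ(-0.789) + Φ(-3.131) = 0.2150 + 0.0009 = 0.2158.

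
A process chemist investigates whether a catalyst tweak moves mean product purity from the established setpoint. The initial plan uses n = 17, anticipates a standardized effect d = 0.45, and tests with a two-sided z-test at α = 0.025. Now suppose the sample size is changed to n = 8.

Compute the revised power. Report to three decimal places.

Power ≈ 0.167

With n = 8: δ = d·√n = 0.45 × √8 = 1.2728. Critical value z_{0.0125} = 2.241.
Revised power = Φ(δ − 2.241) + Φ(−δ − 2.241) = Φ(-0.969) + Φ(-3.514) = 0.1664 + 0.0002 = 0.1666.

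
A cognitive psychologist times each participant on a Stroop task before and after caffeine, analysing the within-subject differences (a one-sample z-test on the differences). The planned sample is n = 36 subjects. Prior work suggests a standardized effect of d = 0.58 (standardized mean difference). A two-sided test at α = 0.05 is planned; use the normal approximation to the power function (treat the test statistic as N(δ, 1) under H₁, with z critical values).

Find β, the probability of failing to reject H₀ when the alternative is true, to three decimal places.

β ≈ 0.064

Noncentrality parameter: δ = d·√n = 0.58 × √36 = 3.4800
Critical value for a two-sided test at α = 0.05: z_{α/2} = 1.960.
Power = Φ(δ − 1.960) + Φ(−δ − 1.960) = Φ(1.520) + Φ(-5.440) = 0.9357 + 0.0000 = 0.9357.
Type II error: β = 1 − power = 1 − 0.9357 = 0.0643.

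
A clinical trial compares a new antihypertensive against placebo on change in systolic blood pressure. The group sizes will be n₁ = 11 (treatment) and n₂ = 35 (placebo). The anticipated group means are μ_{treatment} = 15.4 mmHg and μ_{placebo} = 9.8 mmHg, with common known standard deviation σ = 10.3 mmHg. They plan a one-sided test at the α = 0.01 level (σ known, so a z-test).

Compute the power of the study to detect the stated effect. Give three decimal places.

Power ≈ 0.226

Standardized effect: d = |μ_{treatment} − μ_{placebo}| / σ = |15.4 − 9.8| / 10.3 = 0.5437
Noncentrality parameter: δ = d / √(1/n₁ + 1/n₂) = 0.5437 / √(1/11 + 1/35) = 1.5729
Critical value for a one-sided test at α = 0.01: z_α = 2.326.
Power = P(Z > 2.326 − δ) = Φ(-0.753) = 0.2256.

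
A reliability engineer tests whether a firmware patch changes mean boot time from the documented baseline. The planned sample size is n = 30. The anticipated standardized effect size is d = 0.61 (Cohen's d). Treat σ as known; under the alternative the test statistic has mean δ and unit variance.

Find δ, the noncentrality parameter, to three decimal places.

δ ≈ 3.341

The noncentrality parameter scales effect size by the design's sample-size factor: δ = d·√n = 0.61 × √30 = 3.3411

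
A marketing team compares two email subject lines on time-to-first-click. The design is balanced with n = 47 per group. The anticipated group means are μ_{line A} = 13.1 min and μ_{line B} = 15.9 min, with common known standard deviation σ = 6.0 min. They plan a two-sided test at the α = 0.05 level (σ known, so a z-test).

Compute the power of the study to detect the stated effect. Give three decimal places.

Standardized effect: d = |μ_{line A} − μ_{line B}| / σ = |13.1 − 15.9| / 6.0 = 0.4667
Noncentrality parameter: δ = d·√(n/2) = 0.4667 × √(47/2) = 2.2623
Two-sided α = 0.05 → critical value z_{0.025} = 1.960.
Power = Φ(δ − 1.960) + Φ(−δ − 1.960) = Φ(0.302) + Φ(-4.222) = 0.6188 + 0.0000 = 0.6188.

Power ≈ 0.619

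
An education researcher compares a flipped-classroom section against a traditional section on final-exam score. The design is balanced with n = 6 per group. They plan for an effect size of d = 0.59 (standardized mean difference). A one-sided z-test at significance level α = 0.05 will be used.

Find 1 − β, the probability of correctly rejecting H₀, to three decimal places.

Noncentrality parameter: δ = d·√(n/2) = 0.59 × √(6/2) = 1.0219
Critical value for a one-sided test at α = 0.05: z_α = 1.645.
Power = Φ(δ − 1.645) = Φ(-0.623) = 0.2667.

Power ≈ 0.267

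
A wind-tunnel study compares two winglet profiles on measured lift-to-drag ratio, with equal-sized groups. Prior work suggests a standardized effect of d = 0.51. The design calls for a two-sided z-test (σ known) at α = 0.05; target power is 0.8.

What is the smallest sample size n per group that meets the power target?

n = 61 per group

For power 0.8 need Φ(δ − z_{0.025}) = 0.8, so δ = z_{0.025} + z_{0.20} = 1.960 + 0.842 = 2.802.
(The Φ(−δ − z_{α/2}) term is vanishingly small for δ > 0 and is dropped in the standard sample-size formula.)
δ = d·√(n/2) ⇒ n = 2(δ/d)² = 2 × (2.802 / 0.51)² = 60.35.
Round up to the next whole unit.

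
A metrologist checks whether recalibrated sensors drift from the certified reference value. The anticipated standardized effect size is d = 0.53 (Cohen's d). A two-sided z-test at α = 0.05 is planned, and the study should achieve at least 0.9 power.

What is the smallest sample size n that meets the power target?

n = 38

Set Φ(δ − 1.960) = 0.9; then δ − 1.960 = Φ⁻¹(0.9) = 1.282, giving δ = 3.242.
(The Φ(−δ − z_{α/2}) term is vanishingly small for δ > 0 and is dropped in the standard sample-size formula.)
δ = d·√n ⇒ n = (δ/d)² = (3.242 / 0.53)² = 37.41.
Round up to the next whole unit.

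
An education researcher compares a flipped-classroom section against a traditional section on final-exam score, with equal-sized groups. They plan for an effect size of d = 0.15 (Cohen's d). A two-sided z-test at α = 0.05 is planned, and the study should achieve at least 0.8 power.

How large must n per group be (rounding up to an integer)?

For power 0.8 need Φ(δ − z_{0.025}) = 0.8, so δ = z_{0.025} + z_{0.20} = 1.960 + 0.842 = 2.802.
(Ignoring the negligible lower-tail rejection probability gives the usual closed-form inversion.)
δ = d·√(n/2) ⇒ n = 2(δ/d)² = 2 × (2.802 / 0.15)² = 697.68.
Round up to the next whole unit.

n = 698 per group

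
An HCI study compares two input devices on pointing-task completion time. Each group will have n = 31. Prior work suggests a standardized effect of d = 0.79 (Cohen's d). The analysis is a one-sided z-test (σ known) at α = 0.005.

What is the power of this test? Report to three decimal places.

Power ≈ 0.703

Noncentrality parameter: δ = d·√(n/2) = 0.79 × √(31/2) = 3.1102
Critical value for a one-sided test at α = 0.005: z_α = 2.576.
Power = Φ(δ − 2.576) = Φ(0.534) = 0.7035.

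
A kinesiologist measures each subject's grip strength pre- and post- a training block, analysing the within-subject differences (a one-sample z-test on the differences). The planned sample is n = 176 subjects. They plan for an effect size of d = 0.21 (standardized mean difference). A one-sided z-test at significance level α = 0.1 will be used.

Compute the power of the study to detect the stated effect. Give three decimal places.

Power ≈ 0.934

Noncentrality parameter: δ = d·√n = 0.21 × √176 = 2.7860
One-sided α = 0.1 → critical value z_{0.1} = 1.282.
Power = Φ(δ − 1.282) = Φ(1.504) = 0.9338.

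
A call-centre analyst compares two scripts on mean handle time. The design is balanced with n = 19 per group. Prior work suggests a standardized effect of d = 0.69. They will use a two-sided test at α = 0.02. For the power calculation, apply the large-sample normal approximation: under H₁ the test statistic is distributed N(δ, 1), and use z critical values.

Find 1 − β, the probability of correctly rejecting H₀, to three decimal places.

Power ≈ 0.421

Noncentrality parameter: δ = d·√(n/2) = 0.69 × √(19/2) = 2.1267
Critical value for a two-sided test at α = 0.02: z_{α/2} = 2.326.
Power = Φ(δ − 2.326) + Φ(−δ − 2.326) = Φ(-0.200) + Φ(-4.453) = 0.4209 + 0.0000 = 0.4209.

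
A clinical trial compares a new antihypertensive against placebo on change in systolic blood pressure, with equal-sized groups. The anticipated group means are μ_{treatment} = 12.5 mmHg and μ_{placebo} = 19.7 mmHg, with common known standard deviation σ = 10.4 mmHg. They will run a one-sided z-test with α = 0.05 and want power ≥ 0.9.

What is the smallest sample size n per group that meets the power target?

Standardized effect: d = |μ_{treatment} − μ_{placebo}| / σ = |12.5 − 19.7| / 10.4 = 0.6923
Set Φ(δ − 1.645) = 0.9; then δ − 1.645 = Φ⁻¹(0.9) = 1.282, giving δ = 2.926.
δ = d·√(n/2) ⇒ n = 2(δ/d)² = 2 × (2.926 / 0.6923)² = 35.74.
Round up to the next whole unit.

n = 36 per group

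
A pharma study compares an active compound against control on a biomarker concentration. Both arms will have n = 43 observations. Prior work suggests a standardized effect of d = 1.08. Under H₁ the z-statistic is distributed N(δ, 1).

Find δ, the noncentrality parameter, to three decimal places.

δ ≈ 5.008

The noncentrality parameter scales effect size by the design's sample-size factor: δ = d·√(n/2) = 1.08 × √(43/2) = 5.0078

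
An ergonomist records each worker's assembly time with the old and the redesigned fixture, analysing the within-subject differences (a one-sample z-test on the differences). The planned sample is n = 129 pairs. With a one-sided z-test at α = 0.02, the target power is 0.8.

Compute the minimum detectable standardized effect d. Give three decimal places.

Need Φ(δ − 2.054) = 0.8, so δ = 2.054 + 0.842 = 2.895.
δ = d·√n ⇒ d = δ/√n = 2.895/√129 = 0.2549.

d ≈ 0.255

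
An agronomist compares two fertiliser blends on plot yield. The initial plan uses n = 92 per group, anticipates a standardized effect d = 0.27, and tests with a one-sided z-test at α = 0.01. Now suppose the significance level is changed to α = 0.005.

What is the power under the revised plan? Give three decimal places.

Power ≈ 0.228

δ = d·√(n/2) = 0.27 × √(92/2) = 1.8312 (unchanged). New critical value: z_{0.005} = 2.576.
Revised power = Φ(δ − 2.576) = Φ(-0.745) = 0.2283.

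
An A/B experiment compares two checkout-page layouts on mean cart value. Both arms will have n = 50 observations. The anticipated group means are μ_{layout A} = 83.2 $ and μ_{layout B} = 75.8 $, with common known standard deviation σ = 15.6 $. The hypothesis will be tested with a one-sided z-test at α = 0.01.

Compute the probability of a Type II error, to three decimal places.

Standardized effect: d = |μ_{layout A} − μ_{layout B}| / σ = |83.2 − 75.8| / 15.6 = 0.4744
Noncentrality parameter: δ = d·√(n/2) = 0.4744 × √(50/2) = 2.3718
One-sided α = 0.01 → critical value z_{0.01} = 2.326.
Power = P(Z > 2.326 − δ) = Φ(0.045) = 0.5181.
Type II error: β = 1 − power = 1 − 0.5181 = 0.4819.

β ≈ 0.482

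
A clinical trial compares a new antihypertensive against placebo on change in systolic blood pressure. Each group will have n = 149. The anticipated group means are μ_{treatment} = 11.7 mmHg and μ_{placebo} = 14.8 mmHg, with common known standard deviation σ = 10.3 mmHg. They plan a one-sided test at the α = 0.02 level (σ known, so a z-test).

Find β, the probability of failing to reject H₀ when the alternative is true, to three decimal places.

Standardized effect: d = |μ_{treatment} − μ_{placebo}| / σ = |11.7 − 14.8| / 10.3 = 0.3010
Noncentrality parameter: δ = d·√(n/2) = 0.3010 × √(149/2) = 2.5978
One-sided α = 0.02 → critical value z_{0.02} = 2.054.
Power = P(Z > 2.054 − δ) = Φ(0.544) = 0.7068.
Type II error: β = 1 − power = 1 − 0.7068 = 0.2932.

β ≈ 0.293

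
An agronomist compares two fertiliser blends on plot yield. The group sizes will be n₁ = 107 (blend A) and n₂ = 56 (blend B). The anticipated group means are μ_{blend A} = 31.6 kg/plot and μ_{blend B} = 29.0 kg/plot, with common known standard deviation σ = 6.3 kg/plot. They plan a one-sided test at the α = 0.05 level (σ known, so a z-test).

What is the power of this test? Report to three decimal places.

Power ≈ 0.804

Standardized effect: d = |μ_{blend A} − μ_{blend B}| / σ = |31.6 − 29.0| / 6.3 = 0.4127
Noncentrality parameter: δ = d / √(1/n₁ + 1/n₂) = 0.4127 / √(1/107 + 1/56) = 2.5022
One-sided α = 0.05 → critical value z_{0.05} = 1.645.
Power = P(Z > 1.645 − δ) = Φ(0.857) = 0.8044.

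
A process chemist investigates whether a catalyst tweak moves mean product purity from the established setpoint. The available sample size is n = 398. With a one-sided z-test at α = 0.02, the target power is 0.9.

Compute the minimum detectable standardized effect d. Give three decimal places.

d ≈ 0.167

Required noncentrality: δ = z_{0.02} + z_{0.10} = 2.054 + 1.282 = 3.335.
δ = d·√n ⇒ d = δ/√n = 3.335/√398 = 0.1672.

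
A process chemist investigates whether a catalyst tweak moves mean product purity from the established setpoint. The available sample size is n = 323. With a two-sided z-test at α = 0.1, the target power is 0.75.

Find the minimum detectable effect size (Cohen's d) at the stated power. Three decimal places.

d ≈ 0.129

Required noncentrality: δ = z_{0.05} + z_{0.25} = 1.645 + 0.674 = 2.319.
(The second rejection-region term Φ(−δ − z_{α/2}) is negligible and dropped.)
δ = d·√n ⇒ d = δ/√n = 2.319/√323 = 0.1291.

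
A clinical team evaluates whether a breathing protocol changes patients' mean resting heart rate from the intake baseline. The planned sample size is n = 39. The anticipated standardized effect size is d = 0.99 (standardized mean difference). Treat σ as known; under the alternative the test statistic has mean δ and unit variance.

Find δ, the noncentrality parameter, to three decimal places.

The noncentrality parameter scales effect size by the design's sample-size factor: δ = d·√n = 0.99 × √39 = 6.1825

δ ≈ 6.183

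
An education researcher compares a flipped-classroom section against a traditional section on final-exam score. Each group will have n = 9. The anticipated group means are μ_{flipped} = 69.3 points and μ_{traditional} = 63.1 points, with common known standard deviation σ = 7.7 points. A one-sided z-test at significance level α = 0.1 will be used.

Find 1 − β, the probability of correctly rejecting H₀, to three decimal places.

Power ≈ 0.665

Standardized effect: d = |μ_{flipped} − μ_{traditional}| / σ = |69.3 − 63.1| / 7.7 = 0.8052
Noncentrality parameter: δ = d·√(n/2) = 0.8052 × √(9/2) = 1.7081
Critical value for a one-sided test at α = 0.1: z_α = 1.282.
Power = P(Z > 1.282 − δ) = Φ(0.427) = 0.6651.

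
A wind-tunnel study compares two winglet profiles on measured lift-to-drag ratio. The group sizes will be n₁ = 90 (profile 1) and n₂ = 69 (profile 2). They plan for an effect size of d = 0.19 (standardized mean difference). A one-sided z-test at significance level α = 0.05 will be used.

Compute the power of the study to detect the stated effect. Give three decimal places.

Noncentrality parameter: δ = d / √(1/n₁ + 1/n₂) = 0.19 / √(1/90 + 1/69) = 1.1874
One-sided α = 0.05 → critical value z_{0.05} = 1.645.
Power = Φ(δ − 1.645) = Φ(-0.457) = 0.3237.

Power ≈ 0.324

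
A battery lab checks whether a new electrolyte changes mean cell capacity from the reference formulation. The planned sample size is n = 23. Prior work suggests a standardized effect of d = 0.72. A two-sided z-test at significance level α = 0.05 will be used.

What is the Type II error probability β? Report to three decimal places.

β ≈ 0.068

Noncentrality parameter: δ = d·√n = 0.72 × √23 = 3.4530
Two-sided α = 0.05 → critical value z_{0.025} = 1.960.
Power = Φ(δ − 1.960) + Φ(−δ − 1.960) = Φ(1.493) + Φ(-5.413) = 0.9323 + 0.0000 = 0.9323.
Type II error: β = 1 − power = 1 − 0.9323 = 0.0677.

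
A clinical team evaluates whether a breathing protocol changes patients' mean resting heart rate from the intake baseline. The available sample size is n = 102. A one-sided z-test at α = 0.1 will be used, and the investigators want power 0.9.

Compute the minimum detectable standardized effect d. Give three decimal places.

d ≈ 0.254

Need Φ(δ − 1.282) = 0.9, so δ = 1.282 + 1.282 = 2.563.
δ = d·√n ⇒ d = δ/√n = 2.563/√102 = 0.2538.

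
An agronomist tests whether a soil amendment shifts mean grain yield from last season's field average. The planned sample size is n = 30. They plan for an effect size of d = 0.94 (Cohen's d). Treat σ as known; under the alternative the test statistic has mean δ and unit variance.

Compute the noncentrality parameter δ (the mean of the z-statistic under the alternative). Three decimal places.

δ ≈ 5.149

δ = d·√n = 0.94 × √30 = 5.1486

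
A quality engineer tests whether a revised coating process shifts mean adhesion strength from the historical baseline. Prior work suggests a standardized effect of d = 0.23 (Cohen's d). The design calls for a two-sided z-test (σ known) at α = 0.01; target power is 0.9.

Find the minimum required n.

n = 282

For power 0.9 need Φ(δ − z_{0.005}) = 0.9, so δ = z_{0.005} + z_{0.10} = 2.576 + 1.282 = 3.857.
(For δ > 0 the lower-tail rejection region contributes negligibly to power, so the one-term inversion is standard.)
δ = d·√n ⇒ n = (δ/d)² = (3.857 / 0.23)² = 281.27.
Rounding up, n = 282.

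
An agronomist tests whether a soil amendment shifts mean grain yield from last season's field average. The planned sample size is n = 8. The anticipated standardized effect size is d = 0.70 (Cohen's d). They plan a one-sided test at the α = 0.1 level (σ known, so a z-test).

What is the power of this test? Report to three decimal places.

Power ≈ 0.758

Noncentrality parameter: δ = d·√n = 0.70 × √8 = 1.9799
Critical value for a one-sided test at α = 0.1: z_α = 1.282.
Power = Φ(δ − 1.282) = Φ(0.698) = 0.7575.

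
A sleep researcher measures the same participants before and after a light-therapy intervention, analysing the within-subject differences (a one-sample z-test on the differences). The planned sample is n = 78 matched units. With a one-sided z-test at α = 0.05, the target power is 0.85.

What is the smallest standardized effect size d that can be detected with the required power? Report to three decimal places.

Required noncentrality: δ = z_{0.05} + z_{0.15} = 1.645 + 1.036 = 2.681.
δ = d·√n ⇒ d = δ/√n = 2.681/√78 = 0.3036.

d ≈ 0.304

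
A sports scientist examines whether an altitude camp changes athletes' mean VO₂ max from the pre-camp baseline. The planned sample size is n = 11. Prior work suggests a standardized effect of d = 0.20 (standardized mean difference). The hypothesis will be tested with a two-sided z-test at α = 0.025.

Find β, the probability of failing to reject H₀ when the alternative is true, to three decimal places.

β ≈ 0.941

Noncentrality parameter: λ = d·√n = 0.20 × √11 = 0.6633
Critical value for a two-sided test at α = 0.025: z_{α/2} = 2.241.
Power = Φ(λ − 2.241) + Φ(−λ − 2.241) = Φ(-1.578) + Φ(-2.905) = 0.0573 + 0.0018 = 0.0591.
Type II error: β = 1 − power = 1 − 0.0591 = 0.9409.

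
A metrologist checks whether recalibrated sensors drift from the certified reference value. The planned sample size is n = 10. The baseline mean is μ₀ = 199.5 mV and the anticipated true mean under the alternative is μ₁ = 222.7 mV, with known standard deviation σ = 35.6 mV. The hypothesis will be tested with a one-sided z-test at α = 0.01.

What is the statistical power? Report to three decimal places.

Standardized effect: d = |μ₁ − μ₀| / σ = |222.7 − 199.5| / 35.6 = 0.6517
Noncentrality parameter: δ = d·√n = 0.6517 × √10 = 2.0608
One-sided α = 0.01 → critical value z_{0.01} = 2.326.
Power = P(Z > 2.326 − δ) = Φ(-0.266) = 0.3953.

Power ≈ 0.395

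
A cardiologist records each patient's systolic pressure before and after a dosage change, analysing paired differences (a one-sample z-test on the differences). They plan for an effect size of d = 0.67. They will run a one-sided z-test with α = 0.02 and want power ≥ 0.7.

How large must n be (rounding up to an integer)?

Set Φ(δ − 2.054) = 0.7; then δ − 2.054 = Φ⁻¹(0.7) = 0.524, giving δ = 2.578.
δ = d·√n ⇒ n = (δ/d)² = (2.578 / 0.67)² = 14.81.
Rounding up, n = 15.

n = 15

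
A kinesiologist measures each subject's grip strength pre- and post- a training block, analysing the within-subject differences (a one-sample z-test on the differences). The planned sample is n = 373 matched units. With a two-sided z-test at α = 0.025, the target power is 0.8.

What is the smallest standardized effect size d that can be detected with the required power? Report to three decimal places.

d ≈ 0.160

Need Φ(δ − 2.241) = 0.8, so δ = 2.241 + 0.842 = 3.083.
(The second rejection-region term Φ(−δ − z_{α/2}) is negligible and dropped.)
δ = d·√n ⇒ d = δ/√n = 3.083/√373 = 0.1596.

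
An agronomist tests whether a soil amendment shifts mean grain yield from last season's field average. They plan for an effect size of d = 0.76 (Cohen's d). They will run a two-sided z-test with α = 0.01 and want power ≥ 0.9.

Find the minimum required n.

Set Φ(δ − 2.576) = 0.9; then δ − 2.576 = Φ⁻¹(0.9) = 1.282, giving δ = 3.857.
(The Φ(−δ − z_{α/2}) term is vanishingly small for δ > 0 and is dropped in the standard sample-size formula.)
δ = d·√n ⇒ n = (δ/d)² = (3.857 / 0.76)² = 25.76.
Rounding up, n = 26.

n = 26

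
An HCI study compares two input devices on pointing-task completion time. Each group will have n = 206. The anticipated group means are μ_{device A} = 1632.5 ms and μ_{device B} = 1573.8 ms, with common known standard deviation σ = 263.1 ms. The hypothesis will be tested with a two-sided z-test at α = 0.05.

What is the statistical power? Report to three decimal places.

Standardized effect: d = |μ_{device A} − μ_{device B}| / σ = |1632.5 − 1573.8| / 263.1 = 0.2231
Noncentrality parameter: δ = d·√(n/2) = 0.2231 × √(206/2) = 2.2643
Critical value for a two-sided test at α = 0.05: z_{α/2} = 1.960.
Power = Φ(δ − 1.960) + Φ(−δ − 1.960) = Φ(0.304) + Φ(-4.224) = 0.6196 + 0.0000 = 0.6196.

Power ≈ 0.620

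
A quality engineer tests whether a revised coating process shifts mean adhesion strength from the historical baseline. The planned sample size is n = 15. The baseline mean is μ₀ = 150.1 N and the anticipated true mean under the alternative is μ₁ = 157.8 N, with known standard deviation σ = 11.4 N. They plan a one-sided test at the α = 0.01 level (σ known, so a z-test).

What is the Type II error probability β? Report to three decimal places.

Standardized effect: d = |μ₁ − μ₀| / σ = |157.8 − 150.1| / 11.4 = 0.6754
Noncentrality parameter: δ = d·√n = 0.6754 × √15 = 2.6160
Critical value for a one-sided test at α = 0.01: z_α = 2.326.
Power = P(Z > 2.326 − δ) = Φ(0.290) = 0.6139.
Type II error: β = 1 − power = 1 − 0.6139 = 0.3861.

β ≈ 0.386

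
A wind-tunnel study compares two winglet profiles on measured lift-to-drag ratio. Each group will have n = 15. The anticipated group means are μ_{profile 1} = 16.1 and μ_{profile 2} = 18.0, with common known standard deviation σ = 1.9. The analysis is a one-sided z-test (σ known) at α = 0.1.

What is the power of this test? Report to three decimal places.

Power ≈ 0.927

Standardized effect: d = |μ_{profile 1} − μ_{profile 2}| / σ = |16.1 − 18.0| / 1.9 = 1.0000
Noncentrality parameter: δ = d·√(n/2) = 1.0000 × √(15/2) = 2.7386
One-sided α = 0.1 → critical value z_{0.1} = 1.282.
Power = P(Z > 1.282 − δ) = Φ(1.457) = 0.9275.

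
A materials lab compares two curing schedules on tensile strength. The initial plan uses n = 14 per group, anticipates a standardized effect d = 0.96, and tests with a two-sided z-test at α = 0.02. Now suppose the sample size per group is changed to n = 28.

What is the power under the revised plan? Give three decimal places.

Power ≈ 0.897

With n = 28 per group: δ = d·√(n/2) = 0.96 × √(28/2) = 3.5920. Critical value z_{0.01} = 2.326.
Revised power = Φ(δ − 2.326) + Φ(−δ − 2.326) = Φ(1.266) + Φ(-5.918) = 0.8972 + 0.0000 = 0.8972.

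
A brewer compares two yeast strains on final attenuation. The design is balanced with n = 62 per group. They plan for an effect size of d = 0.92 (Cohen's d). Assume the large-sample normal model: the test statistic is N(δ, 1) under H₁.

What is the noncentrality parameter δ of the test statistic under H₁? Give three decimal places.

The noncentrality parameter scales effect size by the design's sample-size factor: δ = d·√(n/2) = 0.92 × √(62/2) = 5.1223

δ ≈ 5.122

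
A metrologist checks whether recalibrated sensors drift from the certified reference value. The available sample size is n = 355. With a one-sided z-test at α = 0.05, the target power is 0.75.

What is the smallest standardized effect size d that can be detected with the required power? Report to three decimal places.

d ≈ 0.123

Need Φ(δ − 1.645) = 0.75, so δ = 1.645 + 0.674 = 2.319.
δ = d·√n ⇒ d = δ/√n = 2.319/√355 = 0.1231.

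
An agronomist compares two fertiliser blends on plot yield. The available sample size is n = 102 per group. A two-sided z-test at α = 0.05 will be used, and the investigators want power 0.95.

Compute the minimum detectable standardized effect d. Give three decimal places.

d ≈ 0.505

Need Φ(δ − 1.960) = 0.95, so δ = 1.960 + 1.645 = 3.605.
(The second rejection-region term Φ(−δ − z_{α/2}) is negligible and dropped.)
δ = d·√(n/2) ⇒ d = δ/√(n/2) = 3.605/√(102/2) = 0.5048.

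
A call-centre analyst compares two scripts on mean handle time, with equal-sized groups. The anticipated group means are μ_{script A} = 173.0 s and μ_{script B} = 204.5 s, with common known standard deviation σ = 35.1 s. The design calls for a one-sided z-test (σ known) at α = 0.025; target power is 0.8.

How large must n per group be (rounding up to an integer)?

Standardized effect: d = |μ_{script A} − μ_{script B}| / σ = |173.0 − 204.5| / 35.1 = 0.8974
Set Φ(δ − 1.960) = 0.8; then δ − 1.960 = Φ⁻¹(0.8) = 0.842, giving δ = 2.802.
δ = d·√(n/2) ⇒ n = 2(δ/d)² = 2 × (2.802 / 0.8974)² = 19.49.
Round up to the next whole unit.

n = 20 per group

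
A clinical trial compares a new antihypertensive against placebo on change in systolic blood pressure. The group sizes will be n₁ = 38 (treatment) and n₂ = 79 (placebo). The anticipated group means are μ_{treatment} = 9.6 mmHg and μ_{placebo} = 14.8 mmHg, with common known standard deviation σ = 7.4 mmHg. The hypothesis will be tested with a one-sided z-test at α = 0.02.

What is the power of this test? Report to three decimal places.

Power ≈ 0.934

Standardized effect: d = |μ_{treatment} − μ_{placebo}| / σ = |9.6 − 14.8| / 7.4 = 0.7027
Noncentrality parameter: δ = d / √(1/n₁ + 1/n₂) = 0.7027 / √(1/38 + 1/79) = 3.5595
One-sided α = 0.02 → critical value z_{0.02} = 2.054.
Power = P(Z > 2.054 − δ) = Φ(1.506) = 0.9339.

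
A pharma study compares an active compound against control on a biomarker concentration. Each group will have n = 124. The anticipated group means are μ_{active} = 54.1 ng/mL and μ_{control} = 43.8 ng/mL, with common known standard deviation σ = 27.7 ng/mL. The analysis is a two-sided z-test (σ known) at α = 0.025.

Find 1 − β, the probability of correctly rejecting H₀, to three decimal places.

Standardized effect: d = |μ_{active} − μ_{control}| / σ = |54.1 − 43.8| / 27.7 = 0.3718
Noncentrality parameter: δ = d·√(n/2) = 0.3718 × √(124/2) = 2.9279
Two-sided α = 0.025 → critical value z_{0.0125} = 2.241.
Power = Φ(δ − 2.241) + Φ(−δ − 2.241) = Φ(0.686) + Φ(-5.169) = 0.7538 + 0.0000 = 0.7538.

Power ≈ 0.754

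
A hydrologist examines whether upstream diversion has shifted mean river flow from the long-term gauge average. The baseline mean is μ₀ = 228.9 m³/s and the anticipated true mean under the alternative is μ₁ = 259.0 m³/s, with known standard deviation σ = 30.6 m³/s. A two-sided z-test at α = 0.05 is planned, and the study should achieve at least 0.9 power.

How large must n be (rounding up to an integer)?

n = 11

Standardized effect: d = |μ₁ − μ₀| / σ = |259.0 − 228.9| / 30.6 = 0.9837
Set Φ(δ − 1.960) = 0.9; then δ − 1.960 = Φ⁻¹(0.9) = 1.282, giving δ = 3.242.
(For δ > 0 the lower-tail rejection region contributes negligibly to power, so the one-term inversion is standard.)
δ = d·√n ⇒ n = (δ/d)² = (3.242 / 0.9837)² = 10.86.
Rounding up, n = 11.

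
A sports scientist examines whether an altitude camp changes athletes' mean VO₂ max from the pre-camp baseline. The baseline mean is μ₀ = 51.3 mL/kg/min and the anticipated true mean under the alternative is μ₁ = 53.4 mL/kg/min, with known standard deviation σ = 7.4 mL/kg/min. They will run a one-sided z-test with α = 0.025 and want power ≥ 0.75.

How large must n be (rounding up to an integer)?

Standardized effect: d = |μ₁ − μ₀| / σ = |53.4 − 51.3| / 7.4 = 0.2838
Set Φ(δ − 1.960) = 0.75; then δ − 1.960 = Φ⁻¹(0.75) = 0.674, giving δ = 2.634.
δ = d·√n ⇒ n = (δ/d)² = (2.634 / 0.2838)² = 86.18.
Rounding up, n = 87.

n = 87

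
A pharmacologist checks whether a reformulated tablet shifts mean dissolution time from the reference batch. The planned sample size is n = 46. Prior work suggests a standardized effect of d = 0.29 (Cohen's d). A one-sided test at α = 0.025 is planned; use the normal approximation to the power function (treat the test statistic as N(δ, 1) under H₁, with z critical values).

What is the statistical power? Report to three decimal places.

Power ≈ 0.503

Noncentrality parameter: δ = d·√n = 0.29 × √46 = 1.9669
One-sided α = 0.025 → critical value z_{0.025} = 1.960.
Power = Φ(δ − 1.960) = Φ(0.007) = 0.5028.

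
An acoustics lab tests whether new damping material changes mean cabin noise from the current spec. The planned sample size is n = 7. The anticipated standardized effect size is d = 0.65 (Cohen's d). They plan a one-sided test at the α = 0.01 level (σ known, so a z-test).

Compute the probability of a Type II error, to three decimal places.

Noncentrality parameter: δ = d·√n = 0.65 × √7 = 1.7197
One-sided α = 0.01 → critical value z_{0.01} = 2.326.
Power = P(Z > 2.326 − δ) = Φ(-0.607) = 0.2721.
Type II error: β = 1 − power = 1 − 0.2721 = 0.7279.

β ≈ 0.728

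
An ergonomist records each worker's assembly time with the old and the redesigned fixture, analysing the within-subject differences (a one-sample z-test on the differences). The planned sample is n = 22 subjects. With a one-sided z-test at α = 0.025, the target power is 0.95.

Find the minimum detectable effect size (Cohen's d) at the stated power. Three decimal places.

Required noncentrality: δ = z_{0.025} + z_{0.05} = 1.960 + 1.645 = 3.605.
δ = d·√n ⇒ d = δ/√n = 3.605/√22 = 0.7685.

d ≈ 0.769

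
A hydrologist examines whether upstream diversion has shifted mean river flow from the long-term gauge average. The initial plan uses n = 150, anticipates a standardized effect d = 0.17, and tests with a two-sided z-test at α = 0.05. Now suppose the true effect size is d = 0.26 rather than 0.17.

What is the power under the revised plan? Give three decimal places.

With d = 0.26: δ = d·√n = 0.26 × √150 = 3.1843. Critical value z_{0.025} = 1.960.
Revised power = Φ(δ − 1.960) + Φ(−δ − 1.960) = Φ(1.224) + Φ(-5.144) = 0.8896 + 0.0000 = 0.8896.

Power ≈ 0.890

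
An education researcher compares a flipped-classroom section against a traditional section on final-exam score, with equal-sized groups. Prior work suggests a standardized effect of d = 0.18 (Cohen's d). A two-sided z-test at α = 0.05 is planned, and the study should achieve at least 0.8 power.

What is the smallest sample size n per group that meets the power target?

n = 485 per group

For power 0.8 need Φ(δ − z_{0.025}) = 0.8, so δ = z_{0.025} + z_{0.20} = 1.960 + 0.842 = 2.802.
(Ignoring the negligible lower-tail rejection probability gives the usual closed-form inversion.)
δ = d·√(n/2) ⇒ n = 2(δ/d)² = 2 × (2.802 / 0.18)² = 484.50.
Round up to the next whole unit.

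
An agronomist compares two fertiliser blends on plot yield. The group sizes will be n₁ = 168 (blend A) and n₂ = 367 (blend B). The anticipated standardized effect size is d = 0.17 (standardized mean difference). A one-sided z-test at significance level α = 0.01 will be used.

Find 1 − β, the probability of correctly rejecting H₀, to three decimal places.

Power ≈ 0.308

Noncentrality parameter: δ = d / √(1/n₁ + 1/n₂) = 0.17 / √(1/168 + 1/367) = 1.8250
One-sided α = 0.01 → critical value z_{0.01} = 2.326.
Power = P(Z > 2.326 − δ) = Φ(-0.501) = 0.3081.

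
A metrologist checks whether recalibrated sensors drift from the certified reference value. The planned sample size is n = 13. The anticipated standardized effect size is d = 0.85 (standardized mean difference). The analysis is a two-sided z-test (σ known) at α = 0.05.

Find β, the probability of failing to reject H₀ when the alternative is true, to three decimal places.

β ≈ 0.135

Noncentrality parameter: δ = d·√n = 0.85 × √13 = 3.0647
Two-sided α = 0.05 → critical value z_{0.025} = 1.960.
Power = Φ(δ − 1.960) + Φ(−δ − 1.960) = Φ(1.105) + Φ(-5.025) = 0.8654 + 0.0000 = 0.8654.
Type II error: β = 1 − power = 1 − 0.8654 = 0.1346.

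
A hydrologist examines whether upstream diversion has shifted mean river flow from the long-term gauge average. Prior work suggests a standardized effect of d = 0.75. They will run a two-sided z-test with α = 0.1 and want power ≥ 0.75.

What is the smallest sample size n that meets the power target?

n = 10

Set Φ(δ − 1.645) = 0.75; then δ − 1.645 = Φ⁻¹(0.75) = 0.674, giving δ = 2.319.
(For δ > 0 the lower-tail rejection region contributes negligibly to power, so the one-term inversion is standard.)
δ = d·√n ⇒ n = (δ/d)² = (2.319 / 0.75)² = 9.56.
Rounding up, n = 10.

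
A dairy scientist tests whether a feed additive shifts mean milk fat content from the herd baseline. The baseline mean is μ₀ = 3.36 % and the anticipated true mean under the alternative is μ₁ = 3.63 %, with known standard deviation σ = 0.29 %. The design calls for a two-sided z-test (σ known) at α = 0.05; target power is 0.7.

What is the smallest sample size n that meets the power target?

Standardized effect: d = |μ₁ − μ₀| / σ = |3.63 − 3.36| / 0.29 = 0.9310
For power 0.7 need Φ(δ − z_{0.025}) = 0.7, so δ = z_{0.025} + z_{0.30} = 1.960 + 0.524 = 2.484.
(For δ > 0 the lower-tail rejection region contributes negligibly to power, so the one-term inversion is standard.)
δ = d·√n ⇒ n = (δ/d)² = (2.484 / 0.9310)² = 7.12.
Rounding up, n = 8.

n = 8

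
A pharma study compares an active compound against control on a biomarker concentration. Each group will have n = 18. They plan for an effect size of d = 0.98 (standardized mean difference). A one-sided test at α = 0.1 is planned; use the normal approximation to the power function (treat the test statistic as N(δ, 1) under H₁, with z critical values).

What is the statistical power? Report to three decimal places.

Noncentrality parameter: δ = d·√(n/2) = 0.98 × √(18/2) = 2.9400
One-sided α = 0.1 → critical value z_{0.1} = 1.282.
Power = Φ(δ − 1.282) = Φ(1.658) = 0.9514.

Power ≈ 0.951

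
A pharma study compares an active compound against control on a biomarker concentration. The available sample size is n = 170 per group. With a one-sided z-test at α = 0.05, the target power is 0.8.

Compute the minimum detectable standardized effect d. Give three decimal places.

d ≈ 0.270

Need Φ(δ − 1.645) = 0.8, so δ = 1.645 + 0.842 = 2.486.
δ = d·√(n/2) ⇒ d = δ/√(n/2) = 2.486/√(170/2) = 0.2697.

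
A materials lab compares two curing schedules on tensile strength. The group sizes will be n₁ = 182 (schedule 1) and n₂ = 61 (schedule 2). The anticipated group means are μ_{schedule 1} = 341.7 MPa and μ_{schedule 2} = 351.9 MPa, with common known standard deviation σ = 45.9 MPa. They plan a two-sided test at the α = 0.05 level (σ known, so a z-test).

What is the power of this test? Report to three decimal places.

Power ≈ 0.324

Standardized effect: d = |μ_{schedule 1} − μ_{schedule 2}| / σ = |341.7 − 351.9| / 45.9 = 0.2222
Noncentrality parameter: δ = d / √(1/n₁ + 1/n₂) = 0.2222 / √(1/182 + 1/61) = 1.5021
Two-sided α = 0.05 → critical value z_{0.025} = 1.960.
Power = Φ(δ − 1.960) + Φ(−δ − 1.960) = Φ(-0.458) + Φ(-3.462) = 0.3235 + 0.0003 = 0.3238.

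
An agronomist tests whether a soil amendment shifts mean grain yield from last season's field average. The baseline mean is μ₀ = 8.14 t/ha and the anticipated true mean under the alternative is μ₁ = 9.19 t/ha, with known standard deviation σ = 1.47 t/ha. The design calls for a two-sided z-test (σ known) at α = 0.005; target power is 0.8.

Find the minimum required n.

Standardized effect: d = |μ₁ − μ₀| / σ = |9.19 − 8.14| / 1.47 = 0.7143
Set Φ(δ − 2.807) = 0.8; then δ − 2.807 = Φ⁻¹(0.8) = 0.842, giving δ = 3.649.
(Ignoring the negligible lower-tail rejection probability gives the usual closed-form inversion.)
δ = d·√n ⇒ n = (δ/d)² = (3.649 / 0.7143)² = 26.09.
Rounding up, n = 27.

n = 27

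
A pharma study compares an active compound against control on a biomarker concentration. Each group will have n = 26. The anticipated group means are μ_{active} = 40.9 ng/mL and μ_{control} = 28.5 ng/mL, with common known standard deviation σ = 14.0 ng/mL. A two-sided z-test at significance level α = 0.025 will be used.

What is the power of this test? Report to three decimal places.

Standardized effect: d = |μ_{active} − μ_{control}| / σ = |40.9 − 28.5| / 14.0 = 0.8857
Noncentrality parameter: δ = d·√(n/2) = 0.8857 × √(26/2) = 3.1935
Two-sided α = 0.025 → critical value z_{0.0125} = 2.241.
Power = Φ(δ − 2.241) + Φ(−δ − 2.241) = Φ(0.952) + Φ(-5.435) = 0.8295 + 0.0000 = 0.8295.

Power ≈ 0.829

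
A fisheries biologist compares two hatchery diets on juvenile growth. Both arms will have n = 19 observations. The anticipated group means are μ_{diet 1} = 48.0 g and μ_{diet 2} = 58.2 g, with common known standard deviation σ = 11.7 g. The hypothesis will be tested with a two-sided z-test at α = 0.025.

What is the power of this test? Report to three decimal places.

Standardized effect: d = |μ_{diet 1} − μ_{diet 2}| / σ = |48.0 − 58.2| / 11.7 = 0.8718
Noncentrality parameter: δ = d·√(n/2) = 0.8718 × √(19/2) = 2.6871
Critical value for a two-sided test at α = 0.025: z_{α/2} = 2.241.
Power = Φ(δ − 2.241) + Φ(−δ − 2.241) = Φ(0.446) + Φ(-4.928) = 0.6721 + 0.0000 = 0.6721.

Power ≈ 0.672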